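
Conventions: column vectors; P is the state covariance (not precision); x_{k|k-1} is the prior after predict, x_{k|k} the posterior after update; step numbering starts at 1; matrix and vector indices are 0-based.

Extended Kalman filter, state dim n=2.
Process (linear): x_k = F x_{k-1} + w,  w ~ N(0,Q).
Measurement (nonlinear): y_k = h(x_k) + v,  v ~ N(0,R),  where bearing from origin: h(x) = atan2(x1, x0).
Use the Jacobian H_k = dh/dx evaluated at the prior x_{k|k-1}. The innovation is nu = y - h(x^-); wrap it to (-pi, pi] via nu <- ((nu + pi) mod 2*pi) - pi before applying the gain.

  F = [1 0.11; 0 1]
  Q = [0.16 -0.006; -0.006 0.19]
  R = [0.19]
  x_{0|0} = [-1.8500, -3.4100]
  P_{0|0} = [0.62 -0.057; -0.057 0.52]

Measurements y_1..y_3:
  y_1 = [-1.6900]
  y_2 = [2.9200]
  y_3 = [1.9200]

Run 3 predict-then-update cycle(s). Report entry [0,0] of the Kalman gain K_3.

K[0,0] = 0.4296

step 1: x^-=[-2.2251, -3.4100]  P^-=[0.7738 -0.0058; -0.0058 0.7100]  H_jac=[0.2057 -0.1342]  S=[0.2358]  K=[0.6781; -0.4091]  nu=[0.4589]  x^+=[-1.9139, -3.5978]  P^+=[0.6653 0.0596; 0.0596 0.6705]
step 2: x^-=[-2.3096, -3.5978]  P^-=[0.8465 0.1274; 0.1274 0.8605]  H_jac=[0.1968 -0.1264]  S=[0.2302]  K=[0.6539; -0.3634]  nu=[-1.2217]  x^+=[-3.1085, -3.1537]  P^+=[0.7481 0.1821; 0.1821 0.8301]
step 3: x^-=[-3.4554, -3.1537]  P^-=[0.9582 0.2674; 0.2674 1.0201]  H_jac=[0.1441 -0.1579]  S=[0.2232]  K=[0.4296; -0.5491]  nu=[-1.9614]  x^+=[-4.2979, -2.0768]  P^+=[0.9170 0.3200; 0.3200 0.9528]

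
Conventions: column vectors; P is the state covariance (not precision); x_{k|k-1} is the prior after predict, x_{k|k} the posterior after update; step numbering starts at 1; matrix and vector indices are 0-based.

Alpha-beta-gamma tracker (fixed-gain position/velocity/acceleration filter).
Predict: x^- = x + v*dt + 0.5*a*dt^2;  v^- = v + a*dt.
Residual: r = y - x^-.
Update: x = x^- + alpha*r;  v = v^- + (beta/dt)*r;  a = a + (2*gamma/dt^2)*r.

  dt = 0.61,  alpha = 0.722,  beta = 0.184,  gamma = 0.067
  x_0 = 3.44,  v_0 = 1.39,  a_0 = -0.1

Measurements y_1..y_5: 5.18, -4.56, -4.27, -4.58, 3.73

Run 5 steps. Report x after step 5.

step 1: x_pred=4.2693  r=0.9107  x^+=4.9268  v^+=1.6037  a^+=0.2280
step 2: x_pred=5.9475  r=-10.5075  x^+=-1.6389  v^+=-1.4267  a^+=-3.5560
step 3: x_pred=-3.1708  r=-1.0992  x^+=-3.9644  v^+=-3.9274  a^+=-3.9518
step 4: x_pred=-7.0954  r=2.5154  x^+=-5.2793  v^+=-5.5793  a^+=-3.0460
step 5: x_pred=-9.2494  r=12.9794  x^+=0.1217  v^+=-3.5223  a^+=1.6281

x_post = 0.1217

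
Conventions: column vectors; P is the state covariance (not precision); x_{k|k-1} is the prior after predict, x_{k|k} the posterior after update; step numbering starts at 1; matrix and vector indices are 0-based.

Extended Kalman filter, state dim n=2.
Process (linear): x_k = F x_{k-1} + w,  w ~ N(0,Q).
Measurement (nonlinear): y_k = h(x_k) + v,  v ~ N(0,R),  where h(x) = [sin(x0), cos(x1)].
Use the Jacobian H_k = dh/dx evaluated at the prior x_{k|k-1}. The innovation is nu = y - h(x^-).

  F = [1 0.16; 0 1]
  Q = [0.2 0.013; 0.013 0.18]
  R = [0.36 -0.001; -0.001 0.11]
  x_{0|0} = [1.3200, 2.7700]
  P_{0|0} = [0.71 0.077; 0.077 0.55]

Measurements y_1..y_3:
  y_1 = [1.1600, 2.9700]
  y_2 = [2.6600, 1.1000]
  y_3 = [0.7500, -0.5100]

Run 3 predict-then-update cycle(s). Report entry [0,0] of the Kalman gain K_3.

step 1: x^-=[1.7632, 2.7700]  P^-=[0.9487 0.1780; 0.1780 0.7300]  H_jac=[-0.1912 0.0000; 0.0000 -0.3631]  S=[0.3947 0.0114; 0.0114 0.2062]  K=[-0.4513 -0.2885; -0.0493 -1.2825]  nu=[0.1785, 3.9018]  x^+=[0.5569, -2.2427]  P^+=[0.8482 0.0862; 0.0862 0.3884]
step 2: x^-=[0.1981, -2.2427]  P^-=[1.0857 0.1613; 0.1613 0.5684]  H_jac=[0.9804 0.0000; 0.0000 0.7826]  S=[1.4037 0.1228; 0.1228 0.4582]  K=[0.7519 0.0741; 0.0284 0.9633]  nu=[2.4632, 1.7225]  x^+=[2.1777, -0.5134]  P^+=[0.2760 0.0094; 0.0094 0.1354]
step 3: x^-=[2.0956, -0.5134]  P^-=[0.4825 0.0441; 0.0441 0.3154]  H_jac=[-0.5010 0.0000; 0.0000 0.4911]  S=[0.4811 -0.0119; -0.0119 0.1861]  K=[-0.5004 0.0845; -0.0255 0.8308]  nu=[-0.1154, -1.3811]  x^+=[2.0366, -1.6578]  P^+=[0.3597 0.0200; 0.0200 0.1861]

K[0,0] = -0.5004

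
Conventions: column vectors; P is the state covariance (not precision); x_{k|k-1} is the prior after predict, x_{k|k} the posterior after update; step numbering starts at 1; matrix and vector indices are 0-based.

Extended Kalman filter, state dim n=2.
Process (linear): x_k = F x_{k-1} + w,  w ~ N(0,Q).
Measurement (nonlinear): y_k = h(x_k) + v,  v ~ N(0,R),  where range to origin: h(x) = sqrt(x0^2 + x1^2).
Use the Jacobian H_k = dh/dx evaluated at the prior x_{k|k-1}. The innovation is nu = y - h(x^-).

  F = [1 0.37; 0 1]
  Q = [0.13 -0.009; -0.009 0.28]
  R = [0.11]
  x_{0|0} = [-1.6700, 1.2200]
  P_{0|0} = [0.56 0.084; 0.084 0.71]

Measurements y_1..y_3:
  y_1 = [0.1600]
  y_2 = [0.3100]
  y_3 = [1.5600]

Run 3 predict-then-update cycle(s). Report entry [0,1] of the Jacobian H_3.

step 1: x^-=[-1.2186, 1.2200]  P^-=[0.8494 0.3377; 0.3377 0.9900]  H_jac=[-0.7067 0.7075]  S=[0.6921]  K=[-0.5221; 0.6673]  nu=[-1.5644]  x^+=[-0.4019, 0.1762]  P^+=[0.6607 0.5788; 0.5788 0.6819]
step 2: x^-=[-0.3367, 0.1762]  P^-=[1.3124 0.8221; 0.8221 0.9619]  H_jac=[-0.8860 0.4636]  S=[0.6717]  K=[-1.1638; -0.4206]  nu=[-0.0700]  x^+=[-0.2552, 0.2056]  P^+=[0.4026 0.4933; 0.4933 0.8431]
step 3: x^-=[-0.1792, 0.2056]  P^-=[1.0131 0.7963; 0.7963 1.1231]  H_jac=[-0.6569 0.7539]  S=[0.3968]  K=[-0.1643; 0.8155]  nu=[1.2873]  x^+=[-0.3907, 1.2554]  P^+=[1.0024 0.8495; 0.8495 0.8592]

H_jac[0,1] = 0.7539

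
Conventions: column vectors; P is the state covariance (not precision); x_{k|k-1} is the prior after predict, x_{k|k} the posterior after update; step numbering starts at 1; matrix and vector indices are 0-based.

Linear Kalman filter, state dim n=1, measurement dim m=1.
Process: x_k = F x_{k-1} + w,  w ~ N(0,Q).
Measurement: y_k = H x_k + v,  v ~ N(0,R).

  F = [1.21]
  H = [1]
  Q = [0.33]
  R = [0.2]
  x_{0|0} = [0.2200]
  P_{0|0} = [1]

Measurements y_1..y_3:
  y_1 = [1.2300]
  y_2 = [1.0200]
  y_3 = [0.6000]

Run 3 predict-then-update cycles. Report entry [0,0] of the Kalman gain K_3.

K[0,0] = 0.7330

step 1: x^-=[0.2662]  P^-=[1.7941]  S=[1.9941]  K=[0.8997]  nu=[0.9638]  x^+=[1.1333]  P^+=[0.1799]
step 2: x^-=[1.3713]  P^-=[0.5935]  S=[0.7935]  K=[0.7479]  nu=[-0.3513]  x^+=[1.1086]  P^+=[0.1496]
step 3: x^-=[1.3414]  P^-=[0.5490]  S=[0.7490]  K=[0.7330]  nu=[-0.7414]  x^+=[0.7980]  P^+=[0.1466]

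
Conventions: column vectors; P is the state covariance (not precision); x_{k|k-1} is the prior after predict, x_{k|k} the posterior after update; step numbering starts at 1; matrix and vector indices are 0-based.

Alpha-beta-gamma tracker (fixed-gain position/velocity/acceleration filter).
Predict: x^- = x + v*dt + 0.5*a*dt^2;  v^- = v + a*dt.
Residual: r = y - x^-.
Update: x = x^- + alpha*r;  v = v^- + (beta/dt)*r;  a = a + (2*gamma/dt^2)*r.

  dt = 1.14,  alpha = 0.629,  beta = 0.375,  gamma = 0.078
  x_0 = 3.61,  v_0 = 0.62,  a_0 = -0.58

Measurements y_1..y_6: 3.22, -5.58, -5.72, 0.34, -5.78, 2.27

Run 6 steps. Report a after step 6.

step 1: x_pred=3.9399  r=-0.7199  x^+=3.4871  v^+=-0.2780  a^+=-0.6664
step 2: x_pred=2.7371  r=-8.3171  x^+=-2.4944  v^+=-3.7736  a^+=-1.6648
step 3: x_pred=-7.8781  r=2.1581  x^+=-6.5206  v^+=-4.9616  a^+=-1.4057
step 4: x_pred=-13.0903  r=13.4303  x^+=-4.6426  v^+=-2.1463  a^+=0.2064
step 5: x_pred=-6.9553  r=1.1753  x^+=-6.2160  v^+=-1.5244  a^+=0.3475
step 6: x_pred=-7.7280  r=9.9980  x^+=-1.4393  v^+=2.1606  a^+=1.5476

a_post = 1.5476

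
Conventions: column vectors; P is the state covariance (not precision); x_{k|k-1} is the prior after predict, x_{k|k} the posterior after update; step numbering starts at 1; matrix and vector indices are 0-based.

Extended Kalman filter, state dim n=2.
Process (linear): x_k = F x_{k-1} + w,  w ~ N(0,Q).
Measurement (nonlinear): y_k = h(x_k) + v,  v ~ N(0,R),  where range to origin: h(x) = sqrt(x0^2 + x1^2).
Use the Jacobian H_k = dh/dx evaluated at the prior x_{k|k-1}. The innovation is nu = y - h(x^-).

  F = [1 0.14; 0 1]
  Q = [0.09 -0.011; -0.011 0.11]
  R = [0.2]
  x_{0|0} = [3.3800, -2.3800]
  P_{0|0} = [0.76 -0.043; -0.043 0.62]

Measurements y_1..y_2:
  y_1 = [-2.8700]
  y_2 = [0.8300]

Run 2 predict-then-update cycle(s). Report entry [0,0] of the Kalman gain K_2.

step 1: x^-=[3.0468, -2.3800]  P^-=[0.8501 0.0328; 0.0328 0.7300]  H_jac=[0.7881 -0.6156]  S=[0.9728]  K=[0.6679; -0.4354]  nu=[-6.7362]  x^+=[-1.4526, 0.5529]  P^+=[0.4161 0.3157; 0.3157 0.5456]
step 2: x^-=[-1.3752, 0.5529]  P^-=[0.6052 0.3811; 0.3811 0.6556]  H_jac=[-0.9278 0.3730]  S=[0.5484]  K=[-0.7647; -0.1988]  nu=[-0.6521]  x^+=[-0.8765, 0.6825]  P^+=[0.2845 0.2977; 0.2977 0.6339]

K[0,0] = -0.7647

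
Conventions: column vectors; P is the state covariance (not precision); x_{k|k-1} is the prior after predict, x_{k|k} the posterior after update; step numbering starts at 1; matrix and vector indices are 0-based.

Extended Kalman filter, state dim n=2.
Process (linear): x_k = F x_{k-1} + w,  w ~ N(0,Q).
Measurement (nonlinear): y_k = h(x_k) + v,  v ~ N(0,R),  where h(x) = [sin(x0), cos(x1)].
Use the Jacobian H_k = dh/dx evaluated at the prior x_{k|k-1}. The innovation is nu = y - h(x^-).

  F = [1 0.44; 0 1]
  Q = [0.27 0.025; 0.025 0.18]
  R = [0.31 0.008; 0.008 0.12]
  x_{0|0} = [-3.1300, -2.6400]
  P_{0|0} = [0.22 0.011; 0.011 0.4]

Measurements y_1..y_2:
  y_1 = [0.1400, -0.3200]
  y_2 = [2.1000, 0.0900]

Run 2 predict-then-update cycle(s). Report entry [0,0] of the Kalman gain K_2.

K[0,0] = -0.3881

step 1: x^-=[-4.2916, -2.6400]  P^-=[0.5771 0.2120; 0.2120 0.5800]  H_jac=[-0.4085 0.0000; 0.0000 0.4808]  S=[0.4063 -0.0336; -0.0336 0.2541]  K=[-0.5531 0.3280; -0.1236 1.0812]  nu=[-0.7728, 0.5568]  x^+=[-3.6816, -1.9424]  P^+=[0.4133 0.0726; 0.0726 0.2678]
step 2: x^-=[-4.5363, -1.9424]  P^-=[0.7991 0.2155; 0.2155 0.4478]  H_jac=[-0.1752 0.0000; 0.0000 0.9317]  S=[0.3345 -0.0272; -0.0272 0.5087]  K=[-0.3881 0.3739; -0.0464 0.8176]  nu=[1.1155, 0.4532]  x^+=[-4.7998, -1.6237]  P^+=[0.6697 0.0448; 0.0448 0.1049]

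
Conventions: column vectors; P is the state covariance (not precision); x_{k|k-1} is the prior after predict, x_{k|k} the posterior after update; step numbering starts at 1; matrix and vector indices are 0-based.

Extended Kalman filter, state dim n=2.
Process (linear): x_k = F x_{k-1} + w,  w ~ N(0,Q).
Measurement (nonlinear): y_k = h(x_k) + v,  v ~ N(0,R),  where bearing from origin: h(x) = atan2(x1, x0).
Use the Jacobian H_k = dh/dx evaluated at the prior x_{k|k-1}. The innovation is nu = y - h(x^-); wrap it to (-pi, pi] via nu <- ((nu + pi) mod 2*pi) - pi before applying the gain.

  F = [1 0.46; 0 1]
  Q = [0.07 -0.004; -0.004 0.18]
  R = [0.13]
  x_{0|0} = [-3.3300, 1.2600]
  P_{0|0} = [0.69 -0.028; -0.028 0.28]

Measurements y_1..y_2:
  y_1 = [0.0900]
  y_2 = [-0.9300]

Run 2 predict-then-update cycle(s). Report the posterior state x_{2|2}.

x_post = [3.3670, 3.4470]

step 1: x^-=[-2.7504, 1.2600]  P^-=[0.7935 0.0968; 0.0968 0.4600]  H_jac=[-0.1377 -0.3005]  S=[0.1946]  K=[-0.7109; -0.7789]  nu=[-2.6220]  x^+=[-0.8865, 3.3022]  P^+=[0.6952 -0.0109; -0.0109 0.3420]
step 2: x^-=[0.6325, 3.3022]  P^-=[0.8274 0.1424; 0.1424 0.5220]  H_jac=[-0.2921 0.0560]  S=[0.1976]  K=[-1.1830; -0.0626]  nu=[-2.3115]  x^+=[3.3670, 3.4470]  P^+=[0.5509 0.1277; 0.1277 0.5212]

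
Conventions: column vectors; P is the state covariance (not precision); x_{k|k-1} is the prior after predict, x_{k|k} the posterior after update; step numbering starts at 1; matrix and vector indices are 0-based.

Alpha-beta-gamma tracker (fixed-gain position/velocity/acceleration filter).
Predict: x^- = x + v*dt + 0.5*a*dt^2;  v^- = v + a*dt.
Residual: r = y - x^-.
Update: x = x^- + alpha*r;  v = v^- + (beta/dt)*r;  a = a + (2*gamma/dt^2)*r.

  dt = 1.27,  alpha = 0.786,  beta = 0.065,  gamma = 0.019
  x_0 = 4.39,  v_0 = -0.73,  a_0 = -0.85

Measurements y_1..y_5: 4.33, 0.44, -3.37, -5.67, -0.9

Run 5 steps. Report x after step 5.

x_post = -3.4826

step 1: x_pred=2.7774  r=1.5526  x^+=3.9977  v^+=-1.7300  a^+=-0.8134
step 2: x_pred=1.1446  r=-0.7046  x^+=0.5908  v^+=-2.7991  a^+=-0.8300
step 3: x_pred=-3.6335  r=0.2635  x^+=-3.4264  v^+=-3.8398  a^+=-0.8238
step 4: x_pred=-8.9673  r=3.2973  x^+=-6.3756  v^+=-4.7173  a^+=-0.7461
step 5: x_pred=-12.9683  r=12.0683  x^+=-3.4826  v^+=-5.0472  a^+=-0.4618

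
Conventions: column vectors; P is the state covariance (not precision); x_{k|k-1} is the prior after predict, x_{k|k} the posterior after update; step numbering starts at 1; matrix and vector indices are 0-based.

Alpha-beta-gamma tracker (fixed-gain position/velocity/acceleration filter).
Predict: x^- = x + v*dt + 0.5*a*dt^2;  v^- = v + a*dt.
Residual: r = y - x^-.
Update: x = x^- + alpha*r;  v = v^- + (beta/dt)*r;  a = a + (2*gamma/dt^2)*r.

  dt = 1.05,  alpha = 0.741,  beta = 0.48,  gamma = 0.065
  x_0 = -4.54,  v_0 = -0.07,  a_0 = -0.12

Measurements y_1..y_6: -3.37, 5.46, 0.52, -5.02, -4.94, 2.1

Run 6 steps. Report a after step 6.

step 1: x_pred=-4.6797  r=1.3097  x^+=-3.7092  v^+=0.4027  a^+=0.0344
step 2: x_pred=-3.2674  r=8.7274  x^+=3.1996  v^+=4.4285  a^+=1.0635
step 3: x_pred=8.4358  r=-7.9158  x^+=2.5702  v^+=1.9265  a^+=0.1301
step 4: x_pred=4.6648  r=-9.6848  x^+=-2.5116  v^+=-2.3642  a^+=-1.0118
step 5: x_pred=-5.5518  r=0.6118  x^+=-5.0985  v^+=-3.1469  a^+=-0.9397
step 6: x_pred=-8.9207  r=11.0207  x^+=-0.7544  v^+=0.9044  a^+=0.3598

a_post = 0.3598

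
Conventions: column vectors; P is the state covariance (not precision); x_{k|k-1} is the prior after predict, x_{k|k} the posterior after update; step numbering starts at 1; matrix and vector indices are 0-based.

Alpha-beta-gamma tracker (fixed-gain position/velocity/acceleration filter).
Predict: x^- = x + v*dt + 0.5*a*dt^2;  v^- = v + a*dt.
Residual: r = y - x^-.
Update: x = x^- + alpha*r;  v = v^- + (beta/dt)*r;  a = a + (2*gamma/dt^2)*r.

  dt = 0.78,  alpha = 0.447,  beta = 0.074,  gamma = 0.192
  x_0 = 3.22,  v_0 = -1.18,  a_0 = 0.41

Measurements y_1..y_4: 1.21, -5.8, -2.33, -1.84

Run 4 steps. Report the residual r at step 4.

step 1: x_pred=2.4243  r=-1.2143  x^+=1.8815  v^+=-0.9754  a^+=-0.3564
step 2: x_pred=1.0123  r=-6.8123  x^+=-2.0328  v^+=-1.8997  a^+=-4.6561
step 3: x_pred=-4.9310  r=2.6010  x^+=-3.7683  v^+=-5.2847  a^+=-3.0145
step 4: x_pred=-8.8074  r=6.9674  x^+=-5.6930  v^+=-6.9750  a^+=1.3831

resid = 6.9674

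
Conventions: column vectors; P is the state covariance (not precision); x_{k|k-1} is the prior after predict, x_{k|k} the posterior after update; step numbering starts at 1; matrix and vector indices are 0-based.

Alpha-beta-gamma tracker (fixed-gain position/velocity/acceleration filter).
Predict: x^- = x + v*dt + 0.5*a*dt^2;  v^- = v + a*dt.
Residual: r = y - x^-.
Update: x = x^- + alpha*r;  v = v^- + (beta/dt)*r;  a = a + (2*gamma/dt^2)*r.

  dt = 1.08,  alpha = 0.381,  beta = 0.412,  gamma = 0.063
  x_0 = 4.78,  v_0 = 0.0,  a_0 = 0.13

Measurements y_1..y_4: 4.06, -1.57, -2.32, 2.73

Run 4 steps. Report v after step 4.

v_post = -1.2139

step 1: x_pred=4.8558  r=-0.7958  x^+=4.5526  v^+=-0.1632  a^+=0.0440
step 2: x_pred=4.4020  r=-5.9720  x^+=2.1267  v^+=-2.3939  a^+=-0.6011
step 3: x_pred=-0.8092  r=-1.5108  x^+=-1.3848  v^+=-3.6194  a^+=-0.7643
step 4: x_pred=-5.7395  r=8.4695  x^+=-2.5126  v^+=-1.2139  a^+=0.1506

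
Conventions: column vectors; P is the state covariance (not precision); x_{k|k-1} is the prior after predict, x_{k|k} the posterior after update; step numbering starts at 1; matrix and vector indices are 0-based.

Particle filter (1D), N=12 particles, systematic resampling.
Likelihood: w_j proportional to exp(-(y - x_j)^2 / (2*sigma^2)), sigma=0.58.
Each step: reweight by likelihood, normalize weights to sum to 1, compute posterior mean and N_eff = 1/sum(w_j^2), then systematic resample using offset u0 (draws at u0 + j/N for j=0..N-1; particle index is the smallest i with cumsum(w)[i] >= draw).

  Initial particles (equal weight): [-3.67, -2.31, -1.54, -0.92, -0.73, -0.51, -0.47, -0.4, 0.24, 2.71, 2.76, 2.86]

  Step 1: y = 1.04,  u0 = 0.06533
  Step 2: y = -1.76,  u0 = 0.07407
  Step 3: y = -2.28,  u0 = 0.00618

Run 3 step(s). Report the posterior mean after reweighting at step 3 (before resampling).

post_mean = -0.4790

step 1: w=[0.0000, 0.0000, 0.0001, 0.0061, 0.0175, 0.0519, 0.0622, 0.0846, 0.7123, 0.0292, 0.0227, 0.0134]  mean=0.2431  Neff=1.9122  idx=[5, 7, 8, 8, 8, 8, 8, 8, 8, 8, 8, 10]
step 2: w=[0.5283, 0.3448, 0.0141, 0.0141, 0.0141, 0.0141, 0.0141, 0.0141, 0.0141, 0.0141, 0.0141, 0.0000]  mean=-0.3769  Neff=2.5017  idx=[0, 0, 0, 0, 0, 0, 1, 1, 1, 1, 4, 10]
step 3: w=[0.1217, 0.1217, 0.1217, 0.1217, 0.1217, 0.1217, 0.0670, 0.0670, 0.0670, 0.0670, 0.0010, 0.0010]  mean=-0.4790  Neff=9.3659  idx=[0, 0, 1, 2, 2, 3, 4, 4, 5, 6, 7, 8]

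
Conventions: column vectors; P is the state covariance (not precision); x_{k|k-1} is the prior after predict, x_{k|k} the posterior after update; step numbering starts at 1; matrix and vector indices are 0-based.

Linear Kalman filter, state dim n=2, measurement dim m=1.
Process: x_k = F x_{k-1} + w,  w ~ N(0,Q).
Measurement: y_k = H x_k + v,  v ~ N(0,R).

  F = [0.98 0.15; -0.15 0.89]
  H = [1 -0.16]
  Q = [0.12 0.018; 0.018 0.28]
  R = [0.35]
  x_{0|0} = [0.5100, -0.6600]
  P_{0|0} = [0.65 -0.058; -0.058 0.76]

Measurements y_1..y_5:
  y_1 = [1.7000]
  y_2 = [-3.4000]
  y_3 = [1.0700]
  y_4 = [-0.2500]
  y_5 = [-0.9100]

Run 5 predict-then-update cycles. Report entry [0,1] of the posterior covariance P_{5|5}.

P_post[0,1] = 0.2308

step 1: x^-=[0.4008, -0.6639]  P^-=[0.7443 -0.0254; -0.0254 0.9121]  S=[1.1258]  K=[0.6648; -0.1522]  nu=[1.1930]  x^+=[1.1938, -0.8454]  P^+=[0.2468 0.0885; 0.0885 0.8860]
step 2: x^-=[1.0431, -0.9315]  P^-=[0.4030 0.1752; 0.1752 0.9638]  S=[0.7216]  K=[0.5196; 0.0291]  nu=[-4.5922]  x^+=[-1.3431, -1.0652]  P^+=[0.2082 0.1643; 0.1643 0.9631]
step 3: x^-=[-1.4760, -0.7466]  P^-=[0.3899 0.2556; 0.2556 1.0037]  S=[0.6838]  K=[0.5104; 0.1389]  nu=[2.4266]  x^+=[-0.2376, -0.4095]  P^+=[0.2118 0.2071; 0.2071 0.9905]
step 4: x^-=[-0.2942, -0.3288]  P^-=[0.4066 0.2951; 0.2951 1.0141]  S=[0.6881]  K=[0.5222; 0.1930]  nu=[-0.0084]  x^+=[-0.2986, -0.3304]  P^+=[0.2189 0.2257; 0.2257 0.9884]
step 5: x^-=[-0.3422, -0.2493]  P^-=[0.4188 0.3096; 0.3096 1.0076]  S=[0.6956]  K=[0.5309; 0.2133]  nu=[-0.6077]  x^+=[-0.6648, -0.3789]  P^+=[0.2228 0.2308; 0.2308 0.9760]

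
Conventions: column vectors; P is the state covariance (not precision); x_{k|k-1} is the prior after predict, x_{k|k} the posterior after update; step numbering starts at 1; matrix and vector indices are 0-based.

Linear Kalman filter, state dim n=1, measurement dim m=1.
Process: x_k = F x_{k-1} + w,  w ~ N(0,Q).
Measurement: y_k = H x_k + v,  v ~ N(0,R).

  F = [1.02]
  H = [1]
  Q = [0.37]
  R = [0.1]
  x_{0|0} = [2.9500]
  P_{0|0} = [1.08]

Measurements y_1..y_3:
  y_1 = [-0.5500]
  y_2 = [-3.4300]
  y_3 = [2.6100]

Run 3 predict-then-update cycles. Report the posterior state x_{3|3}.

step 1: x^-=[3.0090]  P^-=[1.4936]  S=[1.5936]  K=[0.9373]  nu=[-3.5590]  x^+=[-0.3267]  P^+=[0.0937]
step 2: x^-=[-0.3332]  P^-=[0.4675]  S=[0.5675]  K=[0.8238]  nu=[-3.0968]  x^+=[-2.8843]  P^+=[0.0824]
step 3: x^-=[-2.9420]  P^-=[0.4557]  S=[0.5557]  K=[0.8200]  nu=[5.5520]  x^+=[1.6109]  P^+=[0.0820]

x_post = [1.6109]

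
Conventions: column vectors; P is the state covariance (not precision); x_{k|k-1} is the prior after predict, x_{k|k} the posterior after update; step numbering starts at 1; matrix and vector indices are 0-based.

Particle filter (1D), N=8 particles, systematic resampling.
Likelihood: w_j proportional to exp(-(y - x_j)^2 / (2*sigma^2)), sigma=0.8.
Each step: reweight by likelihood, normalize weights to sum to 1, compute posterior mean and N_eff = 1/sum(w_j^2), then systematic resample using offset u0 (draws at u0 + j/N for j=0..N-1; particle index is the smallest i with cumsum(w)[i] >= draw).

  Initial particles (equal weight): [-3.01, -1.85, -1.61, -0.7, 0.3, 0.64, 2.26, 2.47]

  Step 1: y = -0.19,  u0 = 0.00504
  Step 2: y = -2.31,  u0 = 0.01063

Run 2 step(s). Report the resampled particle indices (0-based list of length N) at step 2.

resampled_idx = [0, 0, 0, 0, 0, 0, 1, 3]

step 1: w=[0.0008, 0.0452, 0.0806, 0.3179, 0.3229, 0.2274, 0.0036, 0.0015]  mean=-0.1840  Neff=3.7648  idx=[1, 3, 3, 3, 4, 4, 4, 5]
step 2: w=[0.6731, 0.1048, 0.1048, 0.1048, 0.0039, 0.0039, 0.0039, 0.0009]  mean=-1.4612  Neff=2.0575  idx=[0, 0, 0, 0, 0, 0, 1, 3]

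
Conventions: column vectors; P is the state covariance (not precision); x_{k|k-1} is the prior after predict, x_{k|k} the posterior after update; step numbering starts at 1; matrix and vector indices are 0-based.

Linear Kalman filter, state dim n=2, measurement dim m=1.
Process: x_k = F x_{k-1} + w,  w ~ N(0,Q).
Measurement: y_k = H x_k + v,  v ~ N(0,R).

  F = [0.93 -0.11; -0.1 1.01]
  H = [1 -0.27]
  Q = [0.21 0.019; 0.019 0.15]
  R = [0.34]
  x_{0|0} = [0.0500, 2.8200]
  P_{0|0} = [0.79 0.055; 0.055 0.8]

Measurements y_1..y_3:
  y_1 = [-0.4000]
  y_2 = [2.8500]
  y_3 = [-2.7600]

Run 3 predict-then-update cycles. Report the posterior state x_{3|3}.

step 1: x^-=[-0.2637, 2.8432]  P^-=[0.8917 -0.0911; -0.0911 0.9629]  S=[1.3511]  K=[0.6782; -0.2598]  nu=[0.6314]  x^+=[0.1645, 2.6791]  P^+=[0.2703 0.1470; 0.1470 0.8717]
step 2: x^-=[-0.1417, 2.6895]  P^-=[0.4242 0.0367; 0.0367 1.0122]  S=[0.8182]  K=[0.5064; -0.2891]  nu=[3.7179]  x^+=[1.7409, 1.6145]  P^+=[0.2144 0.1565; 0.1565 0.9438]
step 3: x^-=[1.4415, 1.4566]  P^-=[0.3749 0.0429; 0.0429 1.0833]  S=[0.7706]  K=[0.4714; -0.3238]  nu=[-3.8082]  x^+=[-0.3536, 2.6897]  P^+=[0.2036 0.1606; 0.1606 1.0025]

x_post = [-0.3536, 2.6897]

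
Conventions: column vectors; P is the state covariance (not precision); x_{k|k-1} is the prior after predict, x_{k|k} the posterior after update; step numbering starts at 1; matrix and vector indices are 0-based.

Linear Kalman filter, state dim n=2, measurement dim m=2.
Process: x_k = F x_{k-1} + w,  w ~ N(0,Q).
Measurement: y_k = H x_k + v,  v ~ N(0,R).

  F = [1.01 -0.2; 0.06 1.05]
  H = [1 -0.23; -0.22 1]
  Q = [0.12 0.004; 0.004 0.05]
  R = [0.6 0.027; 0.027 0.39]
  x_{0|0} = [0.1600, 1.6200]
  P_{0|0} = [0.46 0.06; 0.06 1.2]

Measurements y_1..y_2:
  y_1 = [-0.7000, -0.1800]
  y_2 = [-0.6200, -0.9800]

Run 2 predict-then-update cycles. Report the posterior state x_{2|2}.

x_post = [-0.3765, -0.3796]

step 1: x^-=[-0.1624, 1.7106]  P^-=[0.6130 -0.1572; -0.1572 1.3822]  S=[1.3584 -0.5909; -0.5909 1.8711]  K=[0.4753 -0.0060; -0.0236 0.7498]  nu=[-0.1442, -1.9263]  x^+=[-0.2194, 0.2697]  P^+=[0.3027 0.0771; 0.0771 0.3087]
step 2: x^-=[-0.2755, 0.2700]  P^-=[0.4100 0.0383; 0.0383 0.4012]  S=[1.0136 -0.1152; -0.1152 0.7942]  K=[0.3949 -0.0080; 0.0030 0.4950]  nu=[-0.2824, -1.3106]  x^+=[-0.3765, -0.3796]  P^+=[0.2512 0.0628; 0.0628 0.2069]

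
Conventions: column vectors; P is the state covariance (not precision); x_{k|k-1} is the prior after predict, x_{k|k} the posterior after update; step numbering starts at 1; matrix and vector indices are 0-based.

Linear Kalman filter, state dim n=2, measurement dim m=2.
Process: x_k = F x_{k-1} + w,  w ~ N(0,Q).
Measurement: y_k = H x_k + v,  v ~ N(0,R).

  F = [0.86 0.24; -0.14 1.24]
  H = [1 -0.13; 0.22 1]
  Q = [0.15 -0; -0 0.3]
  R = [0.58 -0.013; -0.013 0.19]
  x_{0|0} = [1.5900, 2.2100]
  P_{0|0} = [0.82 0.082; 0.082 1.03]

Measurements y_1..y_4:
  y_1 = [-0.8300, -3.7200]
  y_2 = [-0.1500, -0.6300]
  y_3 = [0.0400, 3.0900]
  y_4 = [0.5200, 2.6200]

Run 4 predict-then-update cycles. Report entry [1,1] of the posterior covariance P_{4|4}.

P_post[1,1] = 0.1452

step 1: x^-=[1.8978, 2.5178]  P^-=[0.8496 0.2925; 0.2925 1.8713]  S=[1.3852 0.2148; 0.2148 2.2311]  K=[0.5610 0.1609; -0.1005 0.8772]  nu=[-2.4005, -6.6553]  x^+=[-0.5195, -3.0793]  P^+=[0.3172 -0.0465; -0.0465 0.1782]
step 2: x^-=[-1.1858, -3.7456]  P^-=[0.3757 -0.0332; -0.0332 0.5964]  S=[0.9744 -0.0401; -0.0401 0.7900]  K=[0.3934 0.0826; -0.0831 0.7415]  nu=[0.5488, 3.3765]  x^+=[-0.6910, -1.2876]  P^+=[0.2221 -0.0383; -0.0383 0.1504]
step 3: x^-=[-0.9033, -1.4999]  P^-=[0.3071 -0.0215; -0.0215 0.5489]  S=[0.9020 -0.0377; -0.0377 0.7443]  K=[0.3469 0.0794; -0.0726 0.7274]  nu=[0.7483, 4.7886]  x^+=[-0.2633, 1.9292]  P^+=[0.1960 -0.0325; -0.0325 0.1463]
step 4: x^-=[0.2365, 2.4291]  P^-=[0.2899 -0.0136; -0.0136 0.5401]  S=[0.8826 -0.0327; -0.0327 0.7381]  K=[0.3336 0.0827; -0.0682 0.7246]  nu=[0.5992, 0.1389]  x^+=[0.4479, 2.4889]  P^+=[0.1885 -0.0301; -0.0301 0.1452]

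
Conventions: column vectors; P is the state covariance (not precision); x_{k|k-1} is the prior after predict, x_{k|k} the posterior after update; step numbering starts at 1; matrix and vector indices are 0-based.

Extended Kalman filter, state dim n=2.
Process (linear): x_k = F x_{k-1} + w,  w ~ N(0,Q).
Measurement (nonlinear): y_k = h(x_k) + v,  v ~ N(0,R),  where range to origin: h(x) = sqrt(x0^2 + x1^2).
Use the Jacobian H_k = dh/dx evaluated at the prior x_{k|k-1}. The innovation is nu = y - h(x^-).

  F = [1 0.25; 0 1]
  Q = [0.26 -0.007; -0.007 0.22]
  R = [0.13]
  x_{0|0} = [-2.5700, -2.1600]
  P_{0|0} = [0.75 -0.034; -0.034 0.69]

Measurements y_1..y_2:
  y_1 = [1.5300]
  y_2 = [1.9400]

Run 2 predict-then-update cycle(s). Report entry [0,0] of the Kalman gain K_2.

step 1: x^-=[-3.1100, -2.1600]  P^-=[1.0361 0.1315; 0.1315 0.9100]  H_jac=[-0.8213 -0.5704]  S=[1.2483]  K=[-0.7418; -0.5024]  nu=[-2.2565]  x^+=[-1.4361, -1.0264]  P^+=[0.3492 -0.3337; -0.3337 0.5950]
step 2: x^-=[-1.6927, -1.0264]  P^-=[0.4795 -0.1920; -0.1920 0.8150]  H_jac=[-0.8551 -0.5185]  S=[0.5295]  K=[-0.5864; -0.4880]  nu=[-0.0395]  x^+=[-1.6695, -1.0071]  P^+=[0.2974 -0.3435; -0.3435 0.6888]

K[0,0] = -0.5864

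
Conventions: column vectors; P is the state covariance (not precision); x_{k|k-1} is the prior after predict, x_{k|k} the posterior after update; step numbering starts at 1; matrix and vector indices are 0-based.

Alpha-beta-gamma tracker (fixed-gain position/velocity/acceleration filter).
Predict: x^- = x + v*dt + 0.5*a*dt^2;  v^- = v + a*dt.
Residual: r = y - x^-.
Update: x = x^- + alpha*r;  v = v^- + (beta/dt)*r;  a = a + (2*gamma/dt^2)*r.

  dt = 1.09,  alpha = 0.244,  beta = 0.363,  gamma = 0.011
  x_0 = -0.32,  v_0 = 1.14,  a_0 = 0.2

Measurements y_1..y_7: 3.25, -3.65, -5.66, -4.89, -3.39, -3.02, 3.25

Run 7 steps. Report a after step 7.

a_post = 0.2910

step 1: x_pred=1.0414  r=2.2086  x^+=1.5803  v^+=2.0935  a^+=0.2409
step 2: x_pred=4.0053  r=-7.6553  x^+=2.1374  v^+=-0.1933  a^+=0.0991
step 3: x_pred=1.9856  r=-7.6456  x^+=0.1201  v^+=-2.6315  a^+=-0.0424
step 4: x_pred=-2.7734  r=-2.1166  x^+=-3.2899  v^+=-3.3826  a^+=-0.0816
step 5: x_pred=-7.0254  r=3.6354  x^+=-6.1384  v^+=-2.2609  a^+=-0.0143
step 6: x_pred=-8.6112  r=5.5912  x^+=-7.2470  v^+=-0.4144  a^+=0.0892
step 7: x_pred=-7.6457  r=10.8957  x^+=-4.9871  v^+=3.3114  a^+=0.2910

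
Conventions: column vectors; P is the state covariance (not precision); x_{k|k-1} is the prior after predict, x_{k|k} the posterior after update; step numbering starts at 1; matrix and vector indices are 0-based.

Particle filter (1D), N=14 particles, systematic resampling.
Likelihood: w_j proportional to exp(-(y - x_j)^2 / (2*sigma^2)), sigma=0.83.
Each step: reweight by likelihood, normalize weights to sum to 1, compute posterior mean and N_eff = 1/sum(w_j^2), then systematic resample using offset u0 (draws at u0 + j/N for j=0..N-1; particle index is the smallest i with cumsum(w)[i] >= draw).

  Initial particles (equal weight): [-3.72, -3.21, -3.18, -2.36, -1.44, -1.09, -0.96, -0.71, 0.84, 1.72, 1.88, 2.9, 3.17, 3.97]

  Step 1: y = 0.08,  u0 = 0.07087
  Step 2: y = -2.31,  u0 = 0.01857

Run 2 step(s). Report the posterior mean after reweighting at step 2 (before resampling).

post_mean = -1.0450

step 1: w=[0.0000, 0.0002, 0.0002, 0.0052, 0.0730, 0.1445, 0.1780, 0.2481, 0.2567, 0.0554, 0.0372, 0.0012, 0.0004, 0.0000]  mean=-0.2375  Neff=5.2681  idx=[4, 5, 5, 6, 6, 7, 7, 7, 7, 8, 8, 8, 9, 11]
step 2: w=[0.2390, 0.1406, 0.1406, 0.1103, 0.1103, 0.0646, 0.0646, 0.0646, 0.0646, 0.0003, 0.0003, 0.0003, 0.0000, 0.0000]  mean=-1.0450  Neff=7.2640  idx=[0, 0, 0, 0, 1, 1, 2, 2, 3, 4, 4, 5, 7, 8]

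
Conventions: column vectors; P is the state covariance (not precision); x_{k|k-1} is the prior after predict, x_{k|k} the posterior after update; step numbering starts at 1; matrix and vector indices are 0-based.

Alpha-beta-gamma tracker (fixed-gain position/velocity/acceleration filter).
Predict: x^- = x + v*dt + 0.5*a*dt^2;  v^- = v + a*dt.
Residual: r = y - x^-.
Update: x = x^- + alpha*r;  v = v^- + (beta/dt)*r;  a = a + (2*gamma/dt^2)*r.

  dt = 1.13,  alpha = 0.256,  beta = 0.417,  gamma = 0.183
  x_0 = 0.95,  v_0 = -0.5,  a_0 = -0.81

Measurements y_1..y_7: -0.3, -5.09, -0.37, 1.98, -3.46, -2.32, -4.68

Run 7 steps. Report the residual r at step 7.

resid = -15.0658

step 1: x_pred=-0.1321  r=-0.1679  x^+=-0.1751  v^+=-1.4772  a^+=-0.8581
step 2: x_pred=-2.3923  r=-2.6977  x^+=-3.0829  v^+=-3.4424  a^+=-1.6314
step 3: x_pred=-8.0144  r=7.6444  x^+=-6.0574  v^+=-2.4649  a^+=0.5598
step 4: x_pred=-8.4854  r=10.4654  x^+=-5.8063  v^+=2.0296  a^+=3.5595
step 5: x_pred=-1.2402  r=-2.2198  x^+=-1.8085  v^+=5.2327  a^+=2.9232
step 6: x_pred=5.9708  r=-8.2908  x^+=3.8483  v^+=5.4764  a^+=0.5468
step 7: x_pred=10.3858  r=-15.0658  x^+=6.5289  v^+=0.5346  a^+=-3.7715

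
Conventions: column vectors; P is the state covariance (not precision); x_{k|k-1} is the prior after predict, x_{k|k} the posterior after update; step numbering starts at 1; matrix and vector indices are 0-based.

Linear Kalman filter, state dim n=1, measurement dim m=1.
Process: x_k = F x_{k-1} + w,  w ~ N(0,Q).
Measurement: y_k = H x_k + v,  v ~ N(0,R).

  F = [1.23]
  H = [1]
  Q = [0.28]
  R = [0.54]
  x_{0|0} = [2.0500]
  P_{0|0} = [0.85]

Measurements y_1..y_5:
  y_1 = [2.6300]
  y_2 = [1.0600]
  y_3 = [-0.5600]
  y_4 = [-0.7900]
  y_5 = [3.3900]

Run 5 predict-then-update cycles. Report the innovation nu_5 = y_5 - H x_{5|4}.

innov = [3.5820]

step 1: x^-=[2.5215]  P^-=[1.5660]  S=[2.1060]  K=[0.7436]  nu=[0.1085]  x^+=[2.6022]  P^+=[0.4015]
step 2: x^-=[3.2007]  P^-=[0.8875]  S=[1.4275]  K=[0.6217]  nu=[-2.1407]  x^+=[1.8698]  P^+=[0.3357]
step 3: x^-=[2.2998]  P^-=[0.7879]  S=[1.3279]  K=[0.5933]  nu=[-2.8598]  x^+=[0.6030]  P^+=[0.3204]
step 4: x^-=[0.7416]  P^-=[0.7647]  S=[1.3047]  K=[0.5861]  nu=[-1.5316]  x^+=[-0.1561]  P^+=[0.3165]
step 5: x^-=[-0.1920]  P^-=[0.7588]  S=[1.2988]  K=[0.5842]  nu=[3.5820]  x^+=[1.9008]  P^+=[0.3155]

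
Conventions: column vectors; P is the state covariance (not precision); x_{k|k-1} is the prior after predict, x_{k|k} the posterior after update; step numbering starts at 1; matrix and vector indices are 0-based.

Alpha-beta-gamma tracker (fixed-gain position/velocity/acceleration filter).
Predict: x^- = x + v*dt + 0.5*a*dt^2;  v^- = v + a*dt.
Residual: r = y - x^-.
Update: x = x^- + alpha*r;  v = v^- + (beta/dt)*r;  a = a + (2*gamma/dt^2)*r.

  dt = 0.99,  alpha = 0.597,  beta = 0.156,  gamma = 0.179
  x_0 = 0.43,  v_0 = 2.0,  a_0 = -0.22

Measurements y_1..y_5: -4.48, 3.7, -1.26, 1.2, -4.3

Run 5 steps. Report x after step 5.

step 1: x_pred=2.3022  r=-6.7822  x^+=-1.7468  v^+=0.7135  a^+=-2.6973
step 2: x_pred=-2.3622  r=6.0622  x^+=1.2569  v^+=-1.0016  a^+=-0.4830
step 3: x_pred=0.0287  r=-1.2887  x^+=-0.7407  v^+=-1.6828  a^+=-0.9537
step 4: x_pred=-2.8740  r=4.0740  x^+=-0.4418  v^+=-1.9850  a^+=0.5344
step 5: x_pred=-2.1451  r=-2.1549  x^+=-3.4316  v^+=-1.7955  a^+=-0.2527

x_post = -3.4316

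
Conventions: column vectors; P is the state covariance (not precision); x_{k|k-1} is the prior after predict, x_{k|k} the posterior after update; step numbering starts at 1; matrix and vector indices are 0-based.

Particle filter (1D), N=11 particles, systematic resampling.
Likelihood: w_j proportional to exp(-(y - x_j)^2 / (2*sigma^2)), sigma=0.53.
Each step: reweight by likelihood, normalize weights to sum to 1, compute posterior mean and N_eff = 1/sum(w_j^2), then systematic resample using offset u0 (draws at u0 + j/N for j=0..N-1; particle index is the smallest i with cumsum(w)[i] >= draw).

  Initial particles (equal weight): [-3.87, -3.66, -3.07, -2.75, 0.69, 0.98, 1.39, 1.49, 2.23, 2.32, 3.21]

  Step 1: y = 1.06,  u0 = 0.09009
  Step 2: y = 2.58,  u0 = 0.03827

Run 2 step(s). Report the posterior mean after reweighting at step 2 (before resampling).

post_mean = 1.9835

step 1: w=[0.0000, 0.0000, 0.0000, 0.0000, 0.2263, 0.2855, 0.2379, 0.2078, 0.0253, 0.0171, 0.0001]  mean=1.1726  Neff=4.2834  idx=[4, 4, 5, 5, 5, 6, 6, 6, 7, 7, 9]
step 2: w=[0.0012, 0.0012, 0.0075, 0.0075, 0.0075, 0.0573, 0.0573, 0.0573, 0.0859, 0.0859, 0.6315]  mean=1.9835  Neff=2.3612  idx=[5, 6, 8, 9, 10, 10, 10, 10, 10, 10, 10]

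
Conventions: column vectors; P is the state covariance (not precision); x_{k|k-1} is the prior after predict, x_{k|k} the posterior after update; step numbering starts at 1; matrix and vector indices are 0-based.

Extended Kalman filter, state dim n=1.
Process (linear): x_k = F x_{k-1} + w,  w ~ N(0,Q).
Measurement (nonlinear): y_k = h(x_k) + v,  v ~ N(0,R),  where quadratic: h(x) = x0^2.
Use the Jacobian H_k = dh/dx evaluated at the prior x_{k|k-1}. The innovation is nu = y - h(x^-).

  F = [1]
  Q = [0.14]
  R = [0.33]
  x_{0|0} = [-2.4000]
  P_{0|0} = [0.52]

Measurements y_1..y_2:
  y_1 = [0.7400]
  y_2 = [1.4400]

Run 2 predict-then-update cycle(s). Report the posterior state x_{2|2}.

x_post = [-1.2477]

step 1: x^-=[-2.4000]  P^-=[0.6600]  H_jac=[-4.8000]  S=[15.5364]  K=[-0.2039]  nu=[-5.0200]  x^+=[-1.3764]  P^+=[0.0140]
step 2: x^-=[-1.3764]  P^-=[0.1540]  H_jac=[-2.7528]  S=[1.4971]  K=[-0.2832]  nu=[-0.4544]  x^+=[-1.2477]  P^+=[0.0339]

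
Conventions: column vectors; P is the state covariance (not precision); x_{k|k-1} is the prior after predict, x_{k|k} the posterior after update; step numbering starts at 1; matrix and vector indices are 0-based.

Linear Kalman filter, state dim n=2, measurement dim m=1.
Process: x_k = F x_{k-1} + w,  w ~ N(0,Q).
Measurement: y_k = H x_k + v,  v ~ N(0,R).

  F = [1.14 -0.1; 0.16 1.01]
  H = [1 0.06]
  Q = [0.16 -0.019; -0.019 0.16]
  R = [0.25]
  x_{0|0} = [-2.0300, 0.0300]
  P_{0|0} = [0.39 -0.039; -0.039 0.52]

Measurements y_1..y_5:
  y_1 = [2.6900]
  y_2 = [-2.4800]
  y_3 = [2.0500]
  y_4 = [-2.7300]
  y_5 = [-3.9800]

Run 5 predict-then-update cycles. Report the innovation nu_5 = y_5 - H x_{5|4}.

step 1: x^-=[-2.3172, -0.2945]  P^-=[0.6809 -0.0447; -0.0447 0.6878]  S=[0.9281]  K=[0.7308; -0.0037]  nu=[5.0249]  x^+=[1.3552, -0.3129]  P^+=[0.1852 -0.0422; -0.0422 0.6878]
step 2: x^-=[1.5762, -0.0992]  P^-=[0.4172 -0.1026; -0.1026 0.8528]  S=[0.6580]  K=[0.6247; -0.0781]  nu=[-4.0502]  x^+=[-0.9542, 0.2173]  P^+=[0.1604 -0.0705; -0.0705 0.8487]
step 3: x^-=[-1.1095, 0.0668]  P^-=[0.3930 -0.1555; -0.1555 1.0071]  S=[0.6280]  K=[0.6110; -0.1513]  nu=[3.1555]  x^+=[0.8185, -0.4107]  P^+=[0.1586 -0.0974; -0.0974 0.9927]
step 4: x^-=[0.9741, -0.2839]  P^-=[0.3982 -0.2009; -0.2009 1.1453]  S=[0.6283]  K=[0.6147; -0.2104]  nu=[-3.6871]  x^+=[-1.2923, 0.4920]  P^+=[0.1609 -0.1197; -0.1197 1.1175]
step 5: x^-=[-1.5224, 0.2902]  P^-=[0.4075 -0.2384; -0.2384 1.2654]  S=[0.6335]  K=[0.6207; -0.2565]  nu=[-2.4750]  x^+=[-3.0587, 0.9249]  P^+=[0.1634 -0.1375; -0.1375 1.2237]

innov = [-2.4750]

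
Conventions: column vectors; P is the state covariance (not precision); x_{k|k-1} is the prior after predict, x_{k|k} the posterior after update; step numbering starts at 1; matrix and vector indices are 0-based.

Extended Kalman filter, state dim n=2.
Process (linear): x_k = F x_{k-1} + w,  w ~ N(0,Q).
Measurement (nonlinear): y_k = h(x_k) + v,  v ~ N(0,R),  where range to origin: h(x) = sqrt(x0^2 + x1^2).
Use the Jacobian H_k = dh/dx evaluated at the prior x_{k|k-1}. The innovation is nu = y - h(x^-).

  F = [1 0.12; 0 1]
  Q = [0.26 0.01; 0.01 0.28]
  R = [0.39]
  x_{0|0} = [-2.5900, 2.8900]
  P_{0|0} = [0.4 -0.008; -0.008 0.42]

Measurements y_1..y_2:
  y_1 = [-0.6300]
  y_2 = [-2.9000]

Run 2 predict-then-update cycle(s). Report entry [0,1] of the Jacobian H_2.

H_jac[0,1] = 0.7500

step 1: x^-=[-2.2432, 2.8900]  P^-=[0.6641 0.0524; 0.0524 0.7000]  H_jac=[-0.6132 0.7900]  S=[1.0258]  K=[-0.3566; 0.5078]  nu=[-4.2884]  x^+=[-0.7138, 0.7125]  P^+=[0.5337 0.2382; 0.2382 0.4355]
step 2: x^-=[-0.6283, 0.7125]  P^-=[0.8571 0.3004; 0.3004 0.7155]  H_jac=[-0.6614 0.7500]  S=[0.8694]  K=[-0.3929; 0.3888]  nu=[-3.8499]  x^+=[0.8842, -0.7842]  P^+=[0.7229 0.4332; 0.4332 0.5841]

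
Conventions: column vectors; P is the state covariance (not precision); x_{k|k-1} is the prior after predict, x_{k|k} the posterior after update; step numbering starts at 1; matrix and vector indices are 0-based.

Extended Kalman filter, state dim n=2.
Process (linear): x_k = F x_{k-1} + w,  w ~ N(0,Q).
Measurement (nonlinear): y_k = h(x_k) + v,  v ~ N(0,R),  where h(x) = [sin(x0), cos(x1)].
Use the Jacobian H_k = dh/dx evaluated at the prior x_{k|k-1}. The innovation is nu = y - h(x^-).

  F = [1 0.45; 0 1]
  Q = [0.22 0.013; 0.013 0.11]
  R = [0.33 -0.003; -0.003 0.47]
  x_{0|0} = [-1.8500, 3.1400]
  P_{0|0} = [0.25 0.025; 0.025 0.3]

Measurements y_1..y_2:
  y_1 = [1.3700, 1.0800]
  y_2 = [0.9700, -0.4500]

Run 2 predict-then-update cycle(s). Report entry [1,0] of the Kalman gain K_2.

step 1: x^-=[-0.4370, 3.1400]  P^-=[0.5533 0.1730; 0.1730 0.4100]  H_jac=[0.9060 0.0000; 0.0000 -0.0016]  S=[0.7842 -0.0032; -0.0032 0.4700]  K=[0.6393 0.0038; 0.1999 -0.0000]  nu=[1.7932, 2.0800]  x^+=[0.7173, 3.4984]  P^+=[0.2328 0.0728; 0.0728 0.3787]
step 2: x^-=[2.2916, 3.4984]  P^-=[0.5950 0.2562; 0.2562 0.4887]  H_jac=[-0.6600 0.0000; 0.0000 0.3493]  S=[0.5892 -0.0621; -0.0621 0.5296]  K=[-0.6568 0.0920; -0.2562 0.2923]  nu=[0.2187, 0.4870]  x^+=[2.1927, 3.5847]  P^+=[0.3288 0.1294; 0.1294 0.3955]

K[1,0] = -0.2562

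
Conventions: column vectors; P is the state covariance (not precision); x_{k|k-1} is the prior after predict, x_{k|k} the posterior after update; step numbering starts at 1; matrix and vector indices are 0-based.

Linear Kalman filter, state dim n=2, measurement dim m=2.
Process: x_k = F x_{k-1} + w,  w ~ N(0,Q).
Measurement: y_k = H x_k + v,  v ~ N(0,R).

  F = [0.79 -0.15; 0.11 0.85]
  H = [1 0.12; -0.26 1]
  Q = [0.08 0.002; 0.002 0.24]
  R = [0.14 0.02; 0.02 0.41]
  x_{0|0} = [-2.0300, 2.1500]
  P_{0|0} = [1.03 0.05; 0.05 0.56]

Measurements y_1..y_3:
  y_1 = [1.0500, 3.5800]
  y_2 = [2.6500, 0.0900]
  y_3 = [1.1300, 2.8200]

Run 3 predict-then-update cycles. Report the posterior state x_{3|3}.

x_post = [0.7453, 2.2122]

step 1: x^-=[-1.9262, 1.6042]  P^-=[0.7236 0.0529; 0.0529 0.6664]  S=[0.8859 -0.0370; -0.0370 1.0978]  K=[0.8200 -0.0956; 0.1750 0.6004]  nu=[2.7837, 1.4750]  x^+=[0.2153, 2.9769]  P^+=[0.1121 0.0063; 0.0063 0.2513]
step 2: x^-=[-0.2764, 2.5540]  P^-=[0.1541 -0.0161; -0.0161 0.4241]  S=[0.2964 0.0152; 0.0152 0.8529]  K=[0.5174 -0.0751; 0.0916 0.5005]  nu=[2.6199, -2.5359]  x^+=[1.2696, 1.5248]  P^+=[0.0712 -0.0019; -0.0019 0.2065]
step 3: x^-=[0.7742, 1.4357]  P^-=[0.1295 -0.0194; -0.0194 0.3897]  S=[0.2705 0.0143; 0.0143 0.8186]  K=[0.4741 -0.0731; 0.0757 0.4809]  nu=[0.1835, 1.5856]  x^+=[0.7453, 2.2122]  P^+=[0.0653 -0.0035; -0.0035 0.1978]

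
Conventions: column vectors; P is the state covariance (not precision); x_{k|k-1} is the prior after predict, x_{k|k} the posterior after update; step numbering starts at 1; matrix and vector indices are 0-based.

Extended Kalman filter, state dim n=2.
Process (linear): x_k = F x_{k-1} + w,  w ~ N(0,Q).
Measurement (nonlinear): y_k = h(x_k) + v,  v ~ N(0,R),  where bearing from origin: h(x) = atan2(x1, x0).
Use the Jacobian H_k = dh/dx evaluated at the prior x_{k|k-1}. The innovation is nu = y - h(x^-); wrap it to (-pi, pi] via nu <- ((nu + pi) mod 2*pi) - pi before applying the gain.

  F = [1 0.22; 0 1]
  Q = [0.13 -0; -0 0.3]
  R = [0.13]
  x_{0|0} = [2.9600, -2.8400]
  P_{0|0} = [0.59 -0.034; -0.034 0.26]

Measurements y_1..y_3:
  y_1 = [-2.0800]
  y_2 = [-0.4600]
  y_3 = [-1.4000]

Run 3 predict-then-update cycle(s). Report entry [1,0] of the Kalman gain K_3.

step 1: x^-=[2.3352, -2.8400]  P^-=[0.7176 0.0232; 0.0232 0.5600]  H_jac=[0.2101 0.1727]  S=[0.1801]  K=[0.8595; 0.5643]  nu=[-1.1974]  x^+=[1.3061, -3.5157]  P^+=[0.5846 -0.0641; -0.0641 0.5027]
step 2: x^-=[0.5326, -3.5157]  P^-=[0.7107 0.0465; 0.0465 0.8027]  H_jac=[0.2781 0.0421]  S=[0.1875]  K=[1.0646; 0.2493]  nu=[0.9604]  x^+=[1.5551, -3.2762]  P^+=[0.4982 -0.0033; -0.0033 0.7910]
step 3: x^-=[0.8344, -3.2762]  P^-=[0.6651 0.1707; 0.1707 1.0910]  H_jac=[0.2866 0.0730]  S=[0.1976]  K=[1.0278; 0.6507]  nu=[-0.0786]  x^+=[0.7536, -3.3274]  P^+=[0.4563 0.0386; 0.0386 1.0073]

K[1,0] = 0.6507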